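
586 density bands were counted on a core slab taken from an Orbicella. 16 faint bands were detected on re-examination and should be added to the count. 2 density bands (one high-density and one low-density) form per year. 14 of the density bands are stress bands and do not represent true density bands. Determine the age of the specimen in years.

294 years

Correcting the raw count gives 586 − 14 + 16 = 588 true density bands.
Dividing by 2 density bands per year: 588 / 2 = 294 years.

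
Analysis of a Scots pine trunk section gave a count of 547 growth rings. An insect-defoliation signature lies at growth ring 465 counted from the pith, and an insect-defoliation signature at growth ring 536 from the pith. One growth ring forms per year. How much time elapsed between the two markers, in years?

71 years

536 − 465 = 71 growth rings lie between the two events.
At one growth ring per year, 71 years elapsed between them.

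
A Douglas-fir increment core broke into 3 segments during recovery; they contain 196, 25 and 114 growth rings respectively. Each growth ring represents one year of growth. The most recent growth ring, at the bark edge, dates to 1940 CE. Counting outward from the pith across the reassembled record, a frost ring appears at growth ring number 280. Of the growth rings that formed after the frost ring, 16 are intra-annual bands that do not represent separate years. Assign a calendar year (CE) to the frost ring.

Total growth rings = 196 + 25 + 114 = 335.
The frost ring sits at growth ring 280 from the pith, so 335 − 280 = 55 growth rings formed after it.
Excluding 16 false growth rings: 55 − 16 = 39.
Counting back 39 years from 1940 CE places the frost ring in 1940 − 39 = 1901 CE.

1901 CE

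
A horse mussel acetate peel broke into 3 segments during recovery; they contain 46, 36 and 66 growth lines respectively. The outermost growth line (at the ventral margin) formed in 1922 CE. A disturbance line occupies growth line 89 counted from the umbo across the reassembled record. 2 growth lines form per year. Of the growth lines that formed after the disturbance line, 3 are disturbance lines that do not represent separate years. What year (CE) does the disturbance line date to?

1894 CE

Total growth lines = 46 + 36 + 66 = 148.
The disturbance line sits at growth line 89 from the umbo, so 148 − 89 = 59 growth lines formed after it.
59 − 3 false = 56 true growth lines after the disturbance line.
With 2 growth lines per year, 56 / 2 = 28 years.
1922 − 28 = 1894 CE.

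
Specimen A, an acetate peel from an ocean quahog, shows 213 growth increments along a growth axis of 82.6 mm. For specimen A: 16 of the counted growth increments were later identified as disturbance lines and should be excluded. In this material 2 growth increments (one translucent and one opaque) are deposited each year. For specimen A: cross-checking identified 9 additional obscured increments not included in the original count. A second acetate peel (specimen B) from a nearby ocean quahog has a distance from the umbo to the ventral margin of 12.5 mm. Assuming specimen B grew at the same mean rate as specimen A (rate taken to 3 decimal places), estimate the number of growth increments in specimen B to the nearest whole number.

31 growth increments

Specimen A: adjusted count: 213 − 16 + 9 = 206 growth increments.
Specimen A: with 2 growth increments per year, 206 / 2 = 103 years.
A: 82.6 mm over 103 years gives 82.6 / 103 ≈ 0.802 mm/year.
Specimen B: 12.5 mm / 0.802 mm per year = 15.59 years; at 2 growth increments per year that is 15.59 × 2 ≈ 31 growth increments.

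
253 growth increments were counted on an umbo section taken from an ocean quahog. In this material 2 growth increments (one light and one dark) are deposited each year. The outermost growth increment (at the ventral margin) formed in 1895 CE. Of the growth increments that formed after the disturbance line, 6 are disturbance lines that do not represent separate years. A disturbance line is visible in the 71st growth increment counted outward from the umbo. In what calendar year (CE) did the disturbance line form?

1807 CE

Between growth increment 71 and the ventral margin there are 253 − 71 = 182 growth increments.
Excluding 6 false growth increments: 182 − 6 = 176.
With 2 growth increments per year, 176 / 2 = 88 years.
1895 − 88 = 1807 CE.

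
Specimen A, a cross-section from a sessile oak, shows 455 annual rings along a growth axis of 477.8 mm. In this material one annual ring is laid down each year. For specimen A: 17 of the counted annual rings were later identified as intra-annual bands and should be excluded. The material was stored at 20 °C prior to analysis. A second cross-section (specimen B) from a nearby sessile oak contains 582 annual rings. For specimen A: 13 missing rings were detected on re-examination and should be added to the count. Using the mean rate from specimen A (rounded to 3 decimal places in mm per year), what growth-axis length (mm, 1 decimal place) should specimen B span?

Specimen A: after corrections the count is 455 − 17 + 13 = 451 annual rings.
A: Extension rate ≈ 477.8 / 451 = 1.059 mm/yr.
Length of B = 1.059 × 582 = 616.3 mm.

616.3 mm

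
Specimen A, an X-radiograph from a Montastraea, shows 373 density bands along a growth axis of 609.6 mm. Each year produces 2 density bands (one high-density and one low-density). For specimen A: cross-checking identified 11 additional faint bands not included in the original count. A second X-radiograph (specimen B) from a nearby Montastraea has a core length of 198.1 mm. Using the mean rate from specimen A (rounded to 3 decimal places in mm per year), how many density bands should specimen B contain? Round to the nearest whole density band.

Specimen A: adjusted count: 373 + 11 = 384 density bands.
Specimen A: 384 density bands at 2 per year is 384 / 2 = 192 years.
A: Extension rate ≈ 609.6 / 192 = 3.175 mm/yr.
For B, 198.1 / 3.175 = 62.39 years; at 2 density bands per year that is 62.39 × 2 ≈ 125 density bands.

125 density bands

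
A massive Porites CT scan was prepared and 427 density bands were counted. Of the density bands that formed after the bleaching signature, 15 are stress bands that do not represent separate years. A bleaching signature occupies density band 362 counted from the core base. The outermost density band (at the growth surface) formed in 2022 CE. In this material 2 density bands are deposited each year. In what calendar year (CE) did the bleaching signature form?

1997 CE

The bleaching signature sits at density band 362 from the core base, so 427 − 362 = 65 density bands formed after it.
Removing the 15 false density bands leaves 65 − 15 = 50 true density bands beyond the bleaching signature.
With 2 density bands per year, 50 / 2 = 25 years.
2022 − 25 = 1997 CE.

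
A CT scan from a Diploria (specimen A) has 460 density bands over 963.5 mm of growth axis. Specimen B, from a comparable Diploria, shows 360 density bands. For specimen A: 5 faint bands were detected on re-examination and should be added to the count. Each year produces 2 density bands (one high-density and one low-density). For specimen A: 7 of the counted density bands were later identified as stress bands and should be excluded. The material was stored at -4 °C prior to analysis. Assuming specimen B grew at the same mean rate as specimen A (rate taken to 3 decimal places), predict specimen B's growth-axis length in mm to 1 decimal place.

Specimen A: correcting the raw count gives 460 − 7 + 5 = 458 true density bands.
Specimen A: 458 density bands at 2 per year is 458 / 2 = 229 years.
A: Extension rate ≈ 963.5 / 229 = 4.207 mm/yr.
Specimen B: with 2 density bands per year, 360 / 2 = 180 years. Length of B = 4.207 × 180 = 757.3 mm.

757.3 mm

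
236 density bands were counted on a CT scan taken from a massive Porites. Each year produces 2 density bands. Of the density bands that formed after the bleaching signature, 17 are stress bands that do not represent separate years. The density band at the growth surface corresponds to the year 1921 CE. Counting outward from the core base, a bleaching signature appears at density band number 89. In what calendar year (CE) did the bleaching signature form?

Between density band 89 and the growth surface there are 236 − 89 = 147 density bands.
Excluding 17 false density bands: 147 − 17 = 130.
With 2 density bands per year, 130 / 2 = 65 years.
1921 − 65 = 1856 CE.

1856 CE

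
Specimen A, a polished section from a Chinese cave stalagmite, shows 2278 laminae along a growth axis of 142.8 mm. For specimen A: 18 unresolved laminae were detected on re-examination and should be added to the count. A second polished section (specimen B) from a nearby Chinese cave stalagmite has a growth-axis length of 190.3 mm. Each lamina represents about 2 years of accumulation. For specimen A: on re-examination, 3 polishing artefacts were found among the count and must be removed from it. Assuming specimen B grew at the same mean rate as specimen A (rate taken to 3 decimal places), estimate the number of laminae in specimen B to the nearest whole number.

Specimen A: adjusted count: 2278 − 3 + 18 = 2293 laminae.
Specimen A: multiplying by 2 years per lamina: 2293 × 2 = 4586 years.
A: Extension rate ≈ 142.8 / 4586 = 0.031 mm/year.
For B, 190.3 / 0.031 = 6138.71 years; at 2 years per lamina that is 6138.71 / 2 ≈ 3069 laminae.

3069 laminae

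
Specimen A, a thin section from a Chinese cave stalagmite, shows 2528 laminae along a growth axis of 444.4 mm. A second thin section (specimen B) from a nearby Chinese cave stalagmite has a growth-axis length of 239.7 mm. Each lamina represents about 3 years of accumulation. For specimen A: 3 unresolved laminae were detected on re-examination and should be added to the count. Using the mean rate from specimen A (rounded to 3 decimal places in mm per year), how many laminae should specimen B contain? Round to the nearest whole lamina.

1354 laminae

Specimen A: adjusted count: 2528 + 3 = 2531 laminae.
Specimen A: multiplying by 3 years per lamina: 2531 × 3 = 7593 years.
A: Mean rate = 444.4 mm / 7593 years ≈ 0.059 mm per year.
B spans 239.7 / 0.059 = 4062.71 years; at 3 years per lamina that is 4062.71 / 3 ≈ 1354 laminae.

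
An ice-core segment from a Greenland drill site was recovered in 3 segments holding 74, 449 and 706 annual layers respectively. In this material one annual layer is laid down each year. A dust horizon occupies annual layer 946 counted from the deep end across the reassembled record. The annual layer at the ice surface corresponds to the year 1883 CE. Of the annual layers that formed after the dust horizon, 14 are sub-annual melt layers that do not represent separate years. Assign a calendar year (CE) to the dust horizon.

1614 CE

Total annual layers = 74 + 449 + 706 = 1229.
Between annual layer 946 and the ice surface there are 1229 − 946 = 283 annual layers.
283 − 14 false = 269 true annual layers after the dust horizon.
The annual layer at the ice surface is 1883 CE, so the dust horizon dates to 1883 − 269 = 1614 CE.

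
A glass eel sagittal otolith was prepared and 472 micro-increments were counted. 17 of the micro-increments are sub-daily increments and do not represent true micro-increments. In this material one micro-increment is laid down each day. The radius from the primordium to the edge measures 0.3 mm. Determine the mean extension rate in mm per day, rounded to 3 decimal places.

Adjusted count: 472 − 17 = 455 micro-increments.
0.3 mm over 455 days gives 0.3 / 455 ≈ 0.001 mm per day.

0.001 mm per day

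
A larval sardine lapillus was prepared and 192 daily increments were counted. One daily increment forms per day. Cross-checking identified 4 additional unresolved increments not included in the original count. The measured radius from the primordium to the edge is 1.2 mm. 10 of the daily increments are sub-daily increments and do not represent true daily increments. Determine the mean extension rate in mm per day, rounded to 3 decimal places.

0.006 mm per day

Correcting the raw count gives 192 − 10 + 4 = 186 true daily increments.
Mean rate = 1.2 mm / 186 days ≈ 0.006 mm per day.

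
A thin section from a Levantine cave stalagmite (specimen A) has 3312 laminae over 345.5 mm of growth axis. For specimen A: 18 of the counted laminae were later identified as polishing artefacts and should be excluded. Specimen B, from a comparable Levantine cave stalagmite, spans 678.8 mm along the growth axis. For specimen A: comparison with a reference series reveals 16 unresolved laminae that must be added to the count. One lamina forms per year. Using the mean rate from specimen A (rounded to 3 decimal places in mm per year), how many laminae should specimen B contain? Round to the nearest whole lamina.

Specimen A: correcting the raw count gives 3312 − 18 + 16 = 3310 true laminae.
A: Extension rate ≈ 345.5 / 3310 = 0.104 mm per year.
Specimen B: 678.8 mm / 0.104 mm per year = 6526.92 years ≈ 6527 laminae.

6527 laminae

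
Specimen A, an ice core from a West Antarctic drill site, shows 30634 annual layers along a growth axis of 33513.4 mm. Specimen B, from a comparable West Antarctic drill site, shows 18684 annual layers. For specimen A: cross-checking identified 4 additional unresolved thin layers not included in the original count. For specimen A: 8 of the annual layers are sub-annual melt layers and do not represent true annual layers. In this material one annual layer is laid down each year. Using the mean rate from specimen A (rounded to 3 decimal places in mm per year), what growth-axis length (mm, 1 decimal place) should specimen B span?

20440.3 mm

Specimen A: adjusted count: 30634 − 8 + 4 = 30630 annual layers.
A: Mean rate = 33513.4 mm / 30630 years ≈ 1.094 mm per year.
Length of B = 1.094 × 18684 = 20440.3 mm.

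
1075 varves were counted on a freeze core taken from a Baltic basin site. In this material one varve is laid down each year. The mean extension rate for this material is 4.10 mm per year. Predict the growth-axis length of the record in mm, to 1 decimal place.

1075 years of growth are recorded.
Predicted length = 4.10 mm/year × 1075 years = 4407.5 mm.

4407.5 mm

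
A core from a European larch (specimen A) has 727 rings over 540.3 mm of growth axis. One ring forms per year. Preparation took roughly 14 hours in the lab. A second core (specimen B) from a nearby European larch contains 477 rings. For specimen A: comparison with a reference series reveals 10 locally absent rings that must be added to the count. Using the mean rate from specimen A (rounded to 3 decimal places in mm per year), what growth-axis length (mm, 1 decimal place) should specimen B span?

Specimen A: correcting the raw count gives 727 + 10 = 737 true rings.
A: 540.3 mm over 737 years gives 540.3 / 737 ≈ 0.733 mm per year.
B's length ≈ 0.733 × 477 = 349.6 mm.

349.6 mm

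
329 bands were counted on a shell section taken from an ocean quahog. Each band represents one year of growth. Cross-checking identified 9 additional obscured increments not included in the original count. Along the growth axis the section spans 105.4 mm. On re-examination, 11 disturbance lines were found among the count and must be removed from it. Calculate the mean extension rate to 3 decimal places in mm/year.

Correcting the raw count gives 329 − 11 + 9 = 327 true bands.
Mean rate = 105.4 mm / 327 years ≈ 0.322 mm/year.

0.322 mm/year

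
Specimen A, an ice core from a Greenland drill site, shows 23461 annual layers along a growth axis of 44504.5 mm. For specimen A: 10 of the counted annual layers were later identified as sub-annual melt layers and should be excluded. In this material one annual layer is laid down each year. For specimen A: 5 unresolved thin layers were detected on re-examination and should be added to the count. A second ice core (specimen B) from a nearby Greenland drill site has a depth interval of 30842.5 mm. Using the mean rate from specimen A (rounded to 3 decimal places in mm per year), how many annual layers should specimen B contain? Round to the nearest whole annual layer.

16259 annual layers

Specimen A: adjusted count: 23461 − 10 + 5 = 23456 annual layers.
A: Extension rate ≈ 44504.5 / 23456 = 1.897 mm per year.
B spans 30842.5 / 1.897 = 16258.57 years ≈ 16259 annual layers.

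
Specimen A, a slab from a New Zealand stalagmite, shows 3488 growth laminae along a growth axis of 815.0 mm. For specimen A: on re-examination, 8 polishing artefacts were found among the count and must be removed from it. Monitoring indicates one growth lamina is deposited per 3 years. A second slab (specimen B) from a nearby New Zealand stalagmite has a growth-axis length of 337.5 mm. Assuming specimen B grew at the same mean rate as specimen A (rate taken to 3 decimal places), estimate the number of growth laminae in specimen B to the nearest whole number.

Specimen A: after corrections the count is 3488 − 8 = 3480 growth laminae.
Specimen A: multiplying by 3 years per growth lamina: 3480 × 3 = 10440 years.
A: Extension rate ≈ 815.0 / 10440 = 0.078 mm/yr.
B spans 337.5 / 0.078 = 4326.92 years; at 3 years per growth lamina that is 4326.92 / 3 ≈ 1442 growth laminae.

1442 growth laminae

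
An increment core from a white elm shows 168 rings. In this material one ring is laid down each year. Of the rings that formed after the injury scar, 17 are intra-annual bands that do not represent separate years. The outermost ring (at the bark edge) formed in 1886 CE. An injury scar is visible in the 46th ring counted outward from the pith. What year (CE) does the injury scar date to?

The injury scar sits at ring 46 from the pith, so 168 − 46 = 122 rings formed after it.
Excluding 17 false rings: 122 − 17 = 105.
The ring at the bark edge is 1886 CE, so the injury scar dates to 1886 − 105 = 1781 CE.

1781 CE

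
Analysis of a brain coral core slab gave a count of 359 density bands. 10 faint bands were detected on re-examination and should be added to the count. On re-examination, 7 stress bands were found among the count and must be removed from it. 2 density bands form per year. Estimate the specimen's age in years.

True density band count = 359 − 7 + 10 = 362.
Dividing by 2 density bands per year: 362 / 2 = 181 years.

181 years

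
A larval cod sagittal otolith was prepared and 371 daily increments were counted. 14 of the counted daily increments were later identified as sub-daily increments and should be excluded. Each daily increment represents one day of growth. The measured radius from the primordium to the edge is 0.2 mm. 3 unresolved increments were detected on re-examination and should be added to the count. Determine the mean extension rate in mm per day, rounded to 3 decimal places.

True daily increment count = 371 − 14 + 3 = 360.
Extension rate ≈ 0.2 / 360 = 0.001 mm per day.

0.001 mm per day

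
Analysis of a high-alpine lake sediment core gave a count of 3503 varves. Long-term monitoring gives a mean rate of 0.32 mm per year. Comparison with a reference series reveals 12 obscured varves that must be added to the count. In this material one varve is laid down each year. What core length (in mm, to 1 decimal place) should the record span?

1124.8 mm

Adjusted count: 3503 + 12 = 3515 varves.
Predicted length = 0.32 mm/year × 3515 years = 1124.8 mm.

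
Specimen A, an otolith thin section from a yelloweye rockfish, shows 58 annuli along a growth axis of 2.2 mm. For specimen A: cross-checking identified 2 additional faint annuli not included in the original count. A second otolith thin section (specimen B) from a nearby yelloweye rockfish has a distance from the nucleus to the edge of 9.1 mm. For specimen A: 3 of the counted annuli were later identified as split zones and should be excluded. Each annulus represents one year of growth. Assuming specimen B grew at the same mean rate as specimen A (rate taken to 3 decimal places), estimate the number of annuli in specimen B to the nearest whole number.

Specimen A: adjusted count: 58 − 3 + 2 = 57 annuli.
A: Mean rate = 2.2 mm / 57 years ≈ 0.039 mm/year.
Specimen B: 9.1 mm / 0.039 mm per year = 233.33 years ≈ 233 annuli.

233 annuli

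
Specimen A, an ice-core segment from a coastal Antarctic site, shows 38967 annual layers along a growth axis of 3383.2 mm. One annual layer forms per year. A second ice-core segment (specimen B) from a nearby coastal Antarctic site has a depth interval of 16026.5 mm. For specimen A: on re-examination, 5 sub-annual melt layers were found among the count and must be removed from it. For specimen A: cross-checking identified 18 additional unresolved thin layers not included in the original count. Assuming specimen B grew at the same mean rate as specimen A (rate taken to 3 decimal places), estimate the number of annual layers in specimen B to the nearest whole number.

184213 annual layers

Specimen A: correcting the raw count gives 38967 − 5 + 18 = 38980 true annual layers.
A: 3383.2 mm over 38980 years gives 3383.2 / 38980 ≈ 0.087 mm per year.
Specimen B: 16026.5 mm / 0.087 mm per year = 184212.64 years ≈ 184213 annual layers.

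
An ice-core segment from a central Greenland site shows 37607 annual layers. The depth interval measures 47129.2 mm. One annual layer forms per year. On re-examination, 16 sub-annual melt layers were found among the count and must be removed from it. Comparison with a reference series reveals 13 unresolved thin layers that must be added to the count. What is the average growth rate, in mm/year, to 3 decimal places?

1.253 mm/year

Adjusted count: 37607 − 16 + 13 = 37604 annual layers.
47129.2 mm over 37604 years gives 47129.2 / 37604 ≈ 1.253 mm/year.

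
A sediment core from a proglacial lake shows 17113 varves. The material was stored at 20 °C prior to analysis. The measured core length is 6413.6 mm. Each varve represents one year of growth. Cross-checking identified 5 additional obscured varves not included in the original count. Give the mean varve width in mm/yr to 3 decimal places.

Adjusted count: 17113 + 5 = 17118 varves.
6413.6 mm over 17118 years gives 6413.6 / 17118 ≈ 0.375 mm/yr.

0.375 mm/yr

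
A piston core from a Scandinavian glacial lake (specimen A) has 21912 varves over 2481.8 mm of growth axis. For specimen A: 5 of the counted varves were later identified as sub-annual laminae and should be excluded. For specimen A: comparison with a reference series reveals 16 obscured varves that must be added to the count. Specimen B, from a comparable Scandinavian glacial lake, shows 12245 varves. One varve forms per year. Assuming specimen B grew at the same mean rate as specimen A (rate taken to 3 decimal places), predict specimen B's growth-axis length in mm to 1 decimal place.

Specimen A: correcting the raw count gives 21912 − 5 + 16 = 21923 true varves.
A: Extension rate ≈ 2481.8 / 21923 = 0.113 mm/year.
B's length ≈ 0.113 × 12245 = 1383.7 mm.

1383.7 mm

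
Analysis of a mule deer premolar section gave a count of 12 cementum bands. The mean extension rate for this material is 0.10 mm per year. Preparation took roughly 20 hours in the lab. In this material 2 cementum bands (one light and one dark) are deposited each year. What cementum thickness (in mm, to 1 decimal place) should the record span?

Dividing by 2 cementum bands per year: 12 / 2 = 6 years.
6 years at 0.10 mm/year gives 0.10 × 6 = 0.6 mm.

0.6 mm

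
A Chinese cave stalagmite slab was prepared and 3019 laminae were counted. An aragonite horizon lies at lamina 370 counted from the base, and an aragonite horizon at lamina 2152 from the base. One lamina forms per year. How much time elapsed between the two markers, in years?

2152 − 370 = 1782 laminae lie between the two events.
That is 1782 years at one lamina per year.

1782 years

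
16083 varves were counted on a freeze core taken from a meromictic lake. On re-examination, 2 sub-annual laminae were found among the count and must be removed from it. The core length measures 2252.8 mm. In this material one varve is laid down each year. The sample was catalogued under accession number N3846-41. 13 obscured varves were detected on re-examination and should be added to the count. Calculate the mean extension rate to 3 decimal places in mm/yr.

True varve count = 16083 − 2 + 13 = 16094.
Extension rate ≈ 2252.8 / 16094 = 0.140 mm/yr.

0.140 mm/yr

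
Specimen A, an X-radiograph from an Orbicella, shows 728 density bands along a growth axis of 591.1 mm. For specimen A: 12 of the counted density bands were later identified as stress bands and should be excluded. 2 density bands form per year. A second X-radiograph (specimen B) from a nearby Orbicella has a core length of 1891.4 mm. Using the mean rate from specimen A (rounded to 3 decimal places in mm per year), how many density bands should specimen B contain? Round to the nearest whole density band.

Specimen A: true density band count = 728 − 12 = 716.
Specimen A: with 2 density bands per year, 716 / 2 = 358 years.
A: Mean rate = 591.1 mm / 358 years ≈ 1.651 mm/year.
B spans 1891.4 / 1.651 = 1145.61 years; at 2 density bands per year that is 1145.61 × 2 ≈ 2291 density bands.

2291 density bands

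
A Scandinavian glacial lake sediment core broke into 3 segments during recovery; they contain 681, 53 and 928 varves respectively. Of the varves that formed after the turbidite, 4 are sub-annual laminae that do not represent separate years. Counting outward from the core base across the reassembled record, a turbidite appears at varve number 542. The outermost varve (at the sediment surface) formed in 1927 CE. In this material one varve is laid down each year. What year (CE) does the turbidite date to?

811 CE

Total varves = 681 + 53 + 928 = 1662.
The turbidite sits at varve 542 from the core base, so 1662 − 542 = 1120 varves formed after it.
1120 − 4 false = 1116 true varves after the turbidite.
Counting back 1116 years from 1927 CE places the turbidite in 1927 − 1116 = 811 CE.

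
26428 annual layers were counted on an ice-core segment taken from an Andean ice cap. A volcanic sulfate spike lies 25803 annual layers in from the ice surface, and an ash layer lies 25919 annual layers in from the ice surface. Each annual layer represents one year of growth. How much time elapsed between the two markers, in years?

The two markers are separated by 25919 − 25803 = 116 annual layers.
That is 116 years at one annual layer per year.

116 yr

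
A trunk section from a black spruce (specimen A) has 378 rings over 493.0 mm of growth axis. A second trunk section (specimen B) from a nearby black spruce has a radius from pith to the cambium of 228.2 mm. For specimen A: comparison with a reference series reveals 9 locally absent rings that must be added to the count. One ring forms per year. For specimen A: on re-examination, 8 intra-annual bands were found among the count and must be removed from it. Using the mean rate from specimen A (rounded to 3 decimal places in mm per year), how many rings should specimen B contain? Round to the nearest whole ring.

Specimen A: correcting the raw count gives 378 − 8 + 9 = 379 true rings.
A: 493.0 mm over 379 years gives 493.0 / 379 ≈ 1.301 mm/year.
For B, 228.2 / 1.301 = 175.40 years ≈ 175 rings.

175 rings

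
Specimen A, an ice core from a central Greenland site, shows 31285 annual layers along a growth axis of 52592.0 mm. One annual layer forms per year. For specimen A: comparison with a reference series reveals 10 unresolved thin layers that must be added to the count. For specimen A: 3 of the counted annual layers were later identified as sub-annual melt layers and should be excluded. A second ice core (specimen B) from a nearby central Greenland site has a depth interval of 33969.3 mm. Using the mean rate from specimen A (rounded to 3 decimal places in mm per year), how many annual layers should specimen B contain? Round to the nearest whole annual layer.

20208 annual layers

Specimen A: adjusted count: 31285 − 3 + 10 = 31292 annual layers.
A: Extension rate ≈ 52592.0 / 31292 = 1.681 mm/yr.
For B, 33969.3 / 1.681 = 20207.79 years ≈ 20208 annual layers.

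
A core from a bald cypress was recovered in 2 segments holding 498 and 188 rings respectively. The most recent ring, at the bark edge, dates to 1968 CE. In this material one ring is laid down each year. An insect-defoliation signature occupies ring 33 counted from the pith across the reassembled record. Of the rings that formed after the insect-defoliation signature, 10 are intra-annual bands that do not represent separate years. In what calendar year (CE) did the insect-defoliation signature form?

Total rings = 498 + 188 = 686.
Between ring 33 and the bark edge there are 686 − 33 = 653 rings.
Removing the 10 false rings leaves 653 − 10 = 643 true rings beyond the insect-defoliation signature.
The ring at the bark edge is 1968 CE, so the insect-defoliation signature dates to 1968 − 643 = 1325 CE.

1325 CE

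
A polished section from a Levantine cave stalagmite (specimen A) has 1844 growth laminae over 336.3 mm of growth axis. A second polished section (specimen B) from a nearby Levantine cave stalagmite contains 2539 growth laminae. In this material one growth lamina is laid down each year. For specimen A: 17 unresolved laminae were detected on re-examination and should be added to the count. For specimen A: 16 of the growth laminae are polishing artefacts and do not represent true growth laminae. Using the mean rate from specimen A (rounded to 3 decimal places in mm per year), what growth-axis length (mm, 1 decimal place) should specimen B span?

462.1 mm

Specimen A: correcting the raw count gives 1844 − 16 + 17 = 1845 true growth laminae.
A: Mean rate = 336.3 mm / 1845 years ≈ 0.182 mm per year.
For B, 0.182 mm/year × 2539 years = 462.1 mm.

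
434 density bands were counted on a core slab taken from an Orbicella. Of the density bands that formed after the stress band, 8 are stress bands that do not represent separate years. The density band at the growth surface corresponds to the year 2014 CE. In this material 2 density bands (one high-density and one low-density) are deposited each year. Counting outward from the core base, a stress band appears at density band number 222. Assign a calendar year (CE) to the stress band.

1912 CE

Between density band 222 and the growth surface there are 434 − 222 = 212 density bands.
212 − 8 false = 204 true density bands after the stress band.
With 2 density bands per year, 204 / 2 = 102 years.
Counting back 102 years from 2014 CE places the stress band in 2014 − 102 = 1912 CE.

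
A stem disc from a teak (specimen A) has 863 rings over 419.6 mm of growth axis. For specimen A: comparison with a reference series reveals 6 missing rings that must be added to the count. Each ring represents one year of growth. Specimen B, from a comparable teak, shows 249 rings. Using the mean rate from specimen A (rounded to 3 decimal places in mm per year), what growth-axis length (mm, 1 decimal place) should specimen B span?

Specimen A: true ring count = 863 + 6 = 869.
A: 419.6 mm over 869 years gives 419.6 / 869 ≈ 0.483 mm per year.
B's length ≈ 0.483 × 249 = 120.3 mm.

120.3 mm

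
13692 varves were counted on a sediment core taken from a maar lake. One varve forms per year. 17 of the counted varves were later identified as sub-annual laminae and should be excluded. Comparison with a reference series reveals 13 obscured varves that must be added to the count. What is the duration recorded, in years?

After corrections the count is 13692 − 17 + 13 = 13688 varves.
At one varve per year, that is 13688 years.

13688 years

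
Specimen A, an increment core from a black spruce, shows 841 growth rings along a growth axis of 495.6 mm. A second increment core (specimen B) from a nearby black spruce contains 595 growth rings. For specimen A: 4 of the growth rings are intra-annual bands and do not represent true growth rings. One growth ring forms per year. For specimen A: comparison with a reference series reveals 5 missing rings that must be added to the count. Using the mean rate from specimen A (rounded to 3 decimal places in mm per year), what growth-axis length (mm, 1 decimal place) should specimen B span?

Specimen A: true growth ring count = 841 − 4 + 5 = 842.
A: 495.6 mm over 842 years gives 495.6 / 842 ≈ 0.589 mm per year.
B's length ≈ 0.589 × 595 = 350.5 mm.

350.5 mm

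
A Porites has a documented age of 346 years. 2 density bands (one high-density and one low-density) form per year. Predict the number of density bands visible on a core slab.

346 years at 2 density bands per year gives 346 × 2 = 692 density bands.
So 692 density bands should be present.

692 density bands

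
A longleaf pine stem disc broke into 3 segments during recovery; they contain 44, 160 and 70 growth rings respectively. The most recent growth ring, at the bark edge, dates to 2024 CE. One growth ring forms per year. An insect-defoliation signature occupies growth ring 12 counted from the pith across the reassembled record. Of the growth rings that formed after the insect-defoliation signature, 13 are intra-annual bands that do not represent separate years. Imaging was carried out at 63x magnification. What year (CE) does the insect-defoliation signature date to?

1775 CE

Total growth rings = 44 + 160 + 70 = 274.
The insect-defoliation signature sits at growth ring 12 from the pith, so 274 − 12 = 262 growth rings formed after it.
Removing the 13 false growth rings leaves 262 − 13 = 249 true growth rings beyond the insect-defoliation signature.
The growth ring at the bark edge is 2024 CE, so the insect-defoliation signature dates to 2024 − 249 = 1775 CE.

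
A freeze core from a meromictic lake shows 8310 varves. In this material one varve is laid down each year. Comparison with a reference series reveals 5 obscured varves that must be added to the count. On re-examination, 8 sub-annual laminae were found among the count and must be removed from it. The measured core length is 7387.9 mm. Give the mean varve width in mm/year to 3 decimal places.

Correcting the raw count gives 8310 − 8 + 5 = 8307 true varves.
7387.9 mm over 8307 years gives 7387.9 / 8307 ≈ 0.889 mm/year.

0.889 mm/year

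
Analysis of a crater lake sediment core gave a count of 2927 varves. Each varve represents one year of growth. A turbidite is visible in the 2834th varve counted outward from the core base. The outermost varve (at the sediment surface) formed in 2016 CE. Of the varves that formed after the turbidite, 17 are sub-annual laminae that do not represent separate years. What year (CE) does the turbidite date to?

2927 − 2834 = 93 varves lie beyond the turbidite toward the sediment surface.
Removing the 17 false varves leaves 93 − 17 = 76 true varves beyond the turbidite.
The varve at the sediment surface is 2016 CE, so the turbidite dates to 2016 − 76 = 1940 CE.

1940 CE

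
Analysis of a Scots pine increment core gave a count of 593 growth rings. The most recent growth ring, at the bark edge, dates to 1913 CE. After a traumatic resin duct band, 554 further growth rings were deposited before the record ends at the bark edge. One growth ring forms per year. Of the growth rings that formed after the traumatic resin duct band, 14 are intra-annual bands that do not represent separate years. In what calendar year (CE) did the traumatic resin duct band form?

1373 CE

554 growth rings formed after the traumatic resin duct band.
Removing the 14 false growth rings leaves 554 − 14 = 540 true growth rings beyond the traumatic resin duct band.
The growth ring at the bark edge is 1913 CE, so the traumatic resin duct band dates to 1913 − 540 = 1373 CE.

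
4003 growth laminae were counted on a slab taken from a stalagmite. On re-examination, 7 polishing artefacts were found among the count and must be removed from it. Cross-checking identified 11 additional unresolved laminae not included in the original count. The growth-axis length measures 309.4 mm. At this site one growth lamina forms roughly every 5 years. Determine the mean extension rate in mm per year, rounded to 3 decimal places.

True growth lamina count = 4003 − 7 + 11 = 4007.
4007 growth laminae at 5 years each span 4007 × 5 = 20035 years.
Extension rate ≈ 309.4 / 20035 = 0.015 mm per year.

0.015 mm per year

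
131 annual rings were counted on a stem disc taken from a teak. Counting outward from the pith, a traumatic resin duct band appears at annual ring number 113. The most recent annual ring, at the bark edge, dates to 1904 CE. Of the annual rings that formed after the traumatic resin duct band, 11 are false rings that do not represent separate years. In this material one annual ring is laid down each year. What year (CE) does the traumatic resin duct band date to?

1897 CE

Between annual ring 113 and the bark edge there are 131 − 113 = 18 annual rings.
18 − 11 false = 7 true annual rings after the traumatic resin duct band.
1904 − 7 = 1897 CE.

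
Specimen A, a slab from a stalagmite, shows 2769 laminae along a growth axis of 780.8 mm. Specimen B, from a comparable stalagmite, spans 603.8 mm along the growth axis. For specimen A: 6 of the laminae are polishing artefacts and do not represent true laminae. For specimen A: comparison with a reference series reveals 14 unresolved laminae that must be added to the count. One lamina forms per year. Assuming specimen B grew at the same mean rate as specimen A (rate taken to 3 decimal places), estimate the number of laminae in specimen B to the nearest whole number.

2149 laminae

Specimen A: adjusted count: 2769 − 6 + 14 = 2777 laminae.
A: Extension rate ≈ 780.8 / 2777 = 0.281 mm/year.
Specimen B: 603.8 mm / 0.281 mm per year = 2148.75 years ≈ 2149 laminae.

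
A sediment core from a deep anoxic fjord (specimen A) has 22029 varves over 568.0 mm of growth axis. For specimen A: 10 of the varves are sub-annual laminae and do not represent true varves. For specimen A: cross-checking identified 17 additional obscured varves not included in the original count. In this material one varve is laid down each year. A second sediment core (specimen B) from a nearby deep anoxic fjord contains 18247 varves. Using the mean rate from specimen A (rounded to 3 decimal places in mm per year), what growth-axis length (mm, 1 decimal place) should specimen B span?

474.4 mm

Specimen A: after corrections the count is 22029 − 10 + 17 = 22036 varves.
A: 568.0 mm over 22036 years gives 568.0 / 22036 ≈ 0.026 mm per year.
For B, 0.026 mm/year × 18247 years = 474.4 mm.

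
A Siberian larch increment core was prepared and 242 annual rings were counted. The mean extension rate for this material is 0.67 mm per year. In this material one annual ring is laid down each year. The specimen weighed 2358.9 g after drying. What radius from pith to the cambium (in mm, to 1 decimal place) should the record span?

162.1 mm

242 years of growth are recorded.
Predicted length = 0.67 mm/year × 242 years = 162.1 mm.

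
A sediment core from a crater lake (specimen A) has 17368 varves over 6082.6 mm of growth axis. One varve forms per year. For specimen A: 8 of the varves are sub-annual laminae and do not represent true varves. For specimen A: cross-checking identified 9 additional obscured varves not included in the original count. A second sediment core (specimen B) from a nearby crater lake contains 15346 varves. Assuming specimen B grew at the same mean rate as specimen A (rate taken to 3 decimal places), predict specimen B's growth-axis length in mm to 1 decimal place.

Specimen A: true varve count = 17368 − 8 + 9 = 17369.
A: Mean rate = 6082.6 mm / 17369 years ≈ 0.350 mm/year.
For B, 0.350 mm/year × 15346 years = 5371.1 mm.

5371.1 mm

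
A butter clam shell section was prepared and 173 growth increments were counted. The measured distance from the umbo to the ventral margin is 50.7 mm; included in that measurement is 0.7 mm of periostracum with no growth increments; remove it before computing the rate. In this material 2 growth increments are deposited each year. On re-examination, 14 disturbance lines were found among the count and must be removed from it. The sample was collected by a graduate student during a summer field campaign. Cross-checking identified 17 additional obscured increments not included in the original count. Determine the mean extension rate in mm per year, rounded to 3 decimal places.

0.568 mm per year

Correcting the raw count gives 173 − 14 + 17 = 176 true growth increments.
With 2 growth increments per year, 176 / 2 = 88 years.
Removing the 0.7 mm offcut leaves 50.7 − 0.7 = 50.0 mm.
50.0 mm over 88 years gives 50.0 / 88 ≈ 0.568 mm per year.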